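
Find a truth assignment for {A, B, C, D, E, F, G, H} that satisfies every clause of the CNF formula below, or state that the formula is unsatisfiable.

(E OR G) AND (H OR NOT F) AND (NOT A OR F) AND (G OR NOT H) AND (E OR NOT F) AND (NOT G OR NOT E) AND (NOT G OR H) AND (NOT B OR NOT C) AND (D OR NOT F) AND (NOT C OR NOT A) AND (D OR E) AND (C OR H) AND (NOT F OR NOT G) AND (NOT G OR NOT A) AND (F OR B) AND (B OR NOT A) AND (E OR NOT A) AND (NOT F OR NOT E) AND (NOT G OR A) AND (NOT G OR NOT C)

UNSATISFIABLE

Branch on E: set E = true.
From the singleton clause (NOT G), G = false.
From the singleton clause (NOT H), H = false.
From the singleton clause (NOT F), F = false.
From the singleton clause (NOT A), A = false.
From the singleton clause (C), C = true.
From the singleton clause (NOT B), B = false.
Now (B) is unsatisfied and unit — conflict.
Undo E and try E = false.
From the singleton clause (G), G = true.
From the singleton clause (NOT F), F = false.
From the singleton clause (NOT A), A = false.
Now (A) is unsatisfied and unit — conflict.
Either choice for E ends in contradiction.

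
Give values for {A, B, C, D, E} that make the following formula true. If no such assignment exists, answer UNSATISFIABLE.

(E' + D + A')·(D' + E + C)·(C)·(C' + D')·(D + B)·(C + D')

A: 1, B: 1, C: 1, D: 0, E: 0

Unit clause (C) forces C = 1.
Unit clause (D') forces D = 0.
Unit clause (B) forces B = 1.
Case E = 0:
Every clause is now satisfied; A is unconstrained.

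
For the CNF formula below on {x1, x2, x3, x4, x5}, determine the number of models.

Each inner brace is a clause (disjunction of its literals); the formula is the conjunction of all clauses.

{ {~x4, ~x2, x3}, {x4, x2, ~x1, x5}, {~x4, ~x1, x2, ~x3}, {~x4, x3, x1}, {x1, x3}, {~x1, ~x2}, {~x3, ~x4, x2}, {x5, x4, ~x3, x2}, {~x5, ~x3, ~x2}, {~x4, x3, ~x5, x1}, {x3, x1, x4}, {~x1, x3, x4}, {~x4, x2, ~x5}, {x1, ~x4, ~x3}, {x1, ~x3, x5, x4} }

3

There are 2^5 = 32 truth assignments over (x1, x2, x3, x4, x5).
Split on x4. With x4 = 1, the clauses containing x4 are satisfied and ~x4 drops from the rest; 1 of the 2^4 = 16 assignments to the other variables satisfy what remains.
With x4 = 0, by the same count on the reduced clause set, 2 assignments work.
(One model: x1=F, x2=F, x3=T, x4=F, x5=T.)
Total: 1 + 2 = 3.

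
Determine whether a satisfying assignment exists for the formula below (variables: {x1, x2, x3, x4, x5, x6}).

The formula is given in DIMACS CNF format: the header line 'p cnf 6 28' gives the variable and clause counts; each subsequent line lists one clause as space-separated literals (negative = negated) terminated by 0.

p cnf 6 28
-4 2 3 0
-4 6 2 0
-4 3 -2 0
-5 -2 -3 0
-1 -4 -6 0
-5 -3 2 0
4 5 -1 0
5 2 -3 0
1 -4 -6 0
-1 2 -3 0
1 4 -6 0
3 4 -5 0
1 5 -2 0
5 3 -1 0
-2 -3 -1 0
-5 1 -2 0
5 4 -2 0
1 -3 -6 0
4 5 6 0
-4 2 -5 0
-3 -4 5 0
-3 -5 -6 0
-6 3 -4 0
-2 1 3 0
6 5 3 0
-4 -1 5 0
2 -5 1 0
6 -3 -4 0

Try x4 = False.
Try x5 = True.
The clause (x3) is unit, so x3 = True.
The clause (¬x2) is unit, so x2 = False.
But (x2) is also a unit clause — contradiction.
Backtrack on x5: now try x5 = False.
The clause (¬x1) is unit, so x1 = False.
The clause (¬x6) is unit, so x6 = False.
But (x6) is also a unit clause — contradiction.
Both values of x5 lead to a conflict.
Backtrack on x4: now try x4 = True.
Try x2 = True.
The clause (x3) is unit, so x3 = True.
The clause (¬x5) is unit, so x5 = False.
But (x5) is also a unit clause — contradiction.
Backtrack on x2: now try x2 = False.
The clause (x3) is unit, so x3 = True.
The clause (x6) is unit, so x6 = True.
The clause (¬x1) is unit, so x1 = False.
But (x1) is also a unit clause — contradiction.
Both values of x2 lead to a conflict.
Both values of x4 lead to a conflict.
No assignment satisfies every clause.

No, unsatisfiable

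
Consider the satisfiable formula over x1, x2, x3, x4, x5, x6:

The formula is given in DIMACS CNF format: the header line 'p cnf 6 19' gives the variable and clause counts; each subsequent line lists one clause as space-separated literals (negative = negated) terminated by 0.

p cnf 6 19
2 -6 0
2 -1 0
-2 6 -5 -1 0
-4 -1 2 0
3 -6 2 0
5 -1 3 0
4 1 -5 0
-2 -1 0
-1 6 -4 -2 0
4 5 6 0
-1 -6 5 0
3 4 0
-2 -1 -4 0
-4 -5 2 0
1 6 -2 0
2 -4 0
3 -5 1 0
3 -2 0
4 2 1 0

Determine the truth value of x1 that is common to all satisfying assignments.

False

Suppose x1 = True.
Unit clause (x2) forces x2 = True.
That conflicts with the unit clause (¬x2).
So every satisfying assignment has x1 = False.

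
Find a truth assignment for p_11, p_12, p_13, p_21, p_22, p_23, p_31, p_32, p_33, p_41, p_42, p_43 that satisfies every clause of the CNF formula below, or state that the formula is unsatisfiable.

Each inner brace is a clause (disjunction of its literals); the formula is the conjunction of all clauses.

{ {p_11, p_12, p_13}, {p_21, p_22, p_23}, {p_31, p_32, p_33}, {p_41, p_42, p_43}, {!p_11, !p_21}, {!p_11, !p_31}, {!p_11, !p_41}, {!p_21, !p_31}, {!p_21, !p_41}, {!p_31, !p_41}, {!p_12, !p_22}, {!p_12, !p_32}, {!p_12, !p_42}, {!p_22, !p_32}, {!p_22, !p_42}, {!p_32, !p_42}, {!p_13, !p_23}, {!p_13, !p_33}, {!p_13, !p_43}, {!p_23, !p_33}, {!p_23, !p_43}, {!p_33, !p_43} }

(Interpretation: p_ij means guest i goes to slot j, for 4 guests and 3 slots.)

UNSATISFIABLE

Try p_11 = false.
Try p_12 = true.
(!p_22) alone gives p_22 = false.
(!p_32) alone gives p_32 = false.
(!p_42) alone gives p_42 = false.
Try p_21 = true.
(!p_31) alone gives p_31 = false.
(p_33) alone gives p_33 = true.
(!p_41) alone gives p_41 = false.
(p_43) alone gives p_43 = true.
That conflicts with the unit clause (!p_43).
Backtrack on p_21: now try p_21 = false.
(p_23) alone gives p_23 = true.
(!p_13) alone gives p_13 = false.
(!p_33) alone gives p_33 = false.
(p_31) alone gives p_31 = true.
(!p_41) alone gives p_41 = false.
(p_43) alone gives p_43 = true.
That conflicts with the unit clause (!p_43).
Both values of p_21 lead to a conflict.
Backtrack on p_12: now try p_12 = false.
(p_13) alone gives p_13 = true.
(!p_23) alone gives p_23 = false.
(!p_33) alone gives p_33 = false.
(!p_43) alone gives p_43 = false.
Try p_21 = true.
(!p_31) alone gives p_31 = false.
(p_32) alone gives p_32 = true.
(!p_41) alone gives p_41 = false.
(p_42) alone gives p_42 = true.
That conflicts with the unit clause (!p_42).
Backtrack on p_21: now try p_21 = false.
(p_22) alone gives p_22 = true.
(!p_32) alone gives p_32 = false.
(p_31) alone gives p_31 = true.
(!p_41) alone gives p_41 = false.
(p_42) alone gives p_42 = true.
That conflicts with the unit clause (!p_42).
Both values of p_21 lead to a conflict.
Both values of p_12 lead to a conflict.
Backtrack on p_11: now try p_11 = true.
(!p_21) alone gives p_21 = false.
(!p_31) alone gives p_31 = false.
(!p_41) alone gives p_41 = false.
Try p_22 = true.
(!p_12) alone gives p_12 = false.
(!p_32) alone gives p_32 = false.
(p_33) alone gives p_33 = true.
(!p_42) alone gives p_42 = false.
(p_43) alone gives p_43 = true.
That conflicts with the unit clause (!p_43).
Backtrack on p_22: now try p_22 = false.
(p_23) alone gives p_23 = true.
(!p_13) alone gives p_13 = false.
(!p_33) alone gives p_33 = false.
(p_32) alone gives p_32 = true.
(!p_12) alone gives p_12 = false.
(!p_42) alone gives p_42 = false.
(p_43) alone gives p_43 = true.
That conflicts with the unit clause (!p_43).
Both values of p_22 lead to a conflict.
Both values of p_11 lead to a conflict.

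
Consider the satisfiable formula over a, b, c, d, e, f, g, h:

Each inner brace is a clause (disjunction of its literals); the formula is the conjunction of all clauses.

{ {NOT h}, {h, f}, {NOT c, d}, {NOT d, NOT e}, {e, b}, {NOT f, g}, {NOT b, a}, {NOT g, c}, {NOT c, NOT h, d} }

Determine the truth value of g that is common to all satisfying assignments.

Suppose g = false.
(NOT h) alone gives h = false.
(f) alone gives f = true.
That conflicts with the unit clause (NOT f).
So every satisfying assignment has g = True.

True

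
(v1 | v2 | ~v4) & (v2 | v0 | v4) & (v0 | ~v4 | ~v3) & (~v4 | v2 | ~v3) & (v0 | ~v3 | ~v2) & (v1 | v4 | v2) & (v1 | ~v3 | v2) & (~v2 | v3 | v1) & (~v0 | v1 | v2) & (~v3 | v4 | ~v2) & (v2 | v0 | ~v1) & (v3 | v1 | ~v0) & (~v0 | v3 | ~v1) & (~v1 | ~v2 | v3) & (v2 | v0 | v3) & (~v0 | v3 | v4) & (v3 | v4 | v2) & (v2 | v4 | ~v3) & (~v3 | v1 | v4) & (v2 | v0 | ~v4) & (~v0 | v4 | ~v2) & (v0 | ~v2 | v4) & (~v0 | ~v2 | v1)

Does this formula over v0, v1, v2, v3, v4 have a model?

Case v1 = 1:
Case v2 = 1:
From the singleton clause (v3), v3 = 1.
From the singleton clause (v0), v0 = 1.
From the singleton clause (v4), v4 = 1.
All clauses are satisfied.
A satisfying assignment: v0 ↦ 1,  v1 ↦ 1,  v2 ↦ 1,  v3 ↦ 1,  v4 ↦ 1.

Yes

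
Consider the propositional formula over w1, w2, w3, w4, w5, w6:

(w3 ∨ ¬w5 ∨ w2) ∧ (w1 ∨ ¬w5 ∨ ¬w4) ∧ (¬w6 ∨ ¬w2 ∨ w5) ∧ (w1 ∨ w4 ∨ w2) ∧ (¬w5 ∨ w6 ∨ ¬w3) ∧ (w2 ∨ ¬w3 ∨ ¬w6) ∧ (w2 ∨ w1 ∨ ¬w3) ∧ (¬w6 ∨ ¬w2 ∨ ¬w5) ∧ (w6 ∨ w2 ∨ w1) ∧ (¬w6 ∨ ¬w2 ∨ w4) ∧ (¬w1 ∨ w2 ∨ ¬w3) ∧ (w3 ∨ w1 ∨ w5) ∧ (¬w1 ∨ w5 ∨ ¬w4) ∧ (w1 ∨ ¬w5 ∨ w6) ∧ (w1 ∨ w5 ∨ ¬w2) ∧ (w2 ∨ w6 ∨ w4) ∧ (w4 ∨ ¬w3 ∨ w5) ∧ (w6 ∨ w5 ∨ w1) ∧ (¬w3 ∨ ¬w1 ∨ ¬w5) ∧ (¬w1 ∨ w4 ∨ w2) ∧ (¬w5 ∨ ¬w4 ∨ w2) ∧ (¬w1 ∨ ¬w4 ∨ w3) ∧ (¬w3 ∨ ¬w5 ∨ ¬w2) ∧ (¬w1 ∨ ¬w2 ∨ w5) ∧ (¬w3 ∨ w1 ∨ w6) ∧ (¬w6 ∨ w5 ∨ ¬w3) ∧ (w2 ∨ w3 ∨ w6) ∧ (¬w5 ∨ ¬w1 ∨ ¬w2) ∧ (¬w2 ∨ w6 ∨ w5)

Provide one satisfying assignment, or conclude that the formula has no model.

Branch on w3: set w3 = True.
Branch on w5: set w5 = False.
(w4) alone gives w4 = True.
(¬w1) alone gives w1 = False.
(w2) alone gives w2 = True.
But (¬w2) is also a unit clause — contradiction.
Backtrack on w5: now try w5 = True.
(w6) alone gives w6 = True.
(w2) alone gives w2 = True.
But (¬w2) is also a unit clause — contradiction.
Either choice for w5 ends in contradiction.
Backtrack on w3: now try w3 = False.
Branch on w5: set w5 = False.
(w1) alone gives w1 = True.
(¬w4) alone gives w4 = False.
(w2) alone gives w2 = True.
But (¬w2) is also a unit clause — contradiction.
Backtrack on w5: now try w5 = True.
(w2) alone gives w2 = True.
(¬w6) alone gives w6 = False.
(w1) alone gives w1 = True.
But (¬w1) is also a unit clause — contradiction.
Either choice for w5 ends in contradiction.
Either choice for w3 ends in contradiction.

UNSATISFIABLE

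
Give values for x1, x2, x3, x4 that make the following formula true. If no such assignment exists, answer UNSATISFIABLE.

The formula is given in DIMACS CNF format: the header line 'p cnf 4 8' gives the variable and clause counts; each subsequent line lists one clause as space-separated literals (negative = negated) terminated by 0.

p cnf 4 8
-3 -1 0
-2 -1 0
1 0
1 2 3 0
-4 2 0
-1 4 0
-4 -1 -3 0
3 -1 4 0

From the singleton clause (x1), x1 = True.
From the singleton clause (¬x3), x3 = False.
From the singleton clause (¬x2), x2 = False.
From the singleton clause (¬x4), x4 = False.
Now (x4) is unsatisfied and unit — conflict.

UNSATISFIABLE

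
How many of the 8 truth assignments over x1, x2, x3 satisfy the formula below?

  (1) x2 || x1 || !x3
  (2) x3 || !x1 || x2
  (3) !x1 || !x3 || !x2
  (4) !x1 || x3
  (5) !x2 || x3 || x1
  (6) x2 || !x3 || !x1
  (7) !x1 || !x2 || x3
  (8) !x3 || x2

2

There are 2^3 = 8 truth assignments over (x1, x2, x3).
Check each against the 8 clauses (columns in the order x1, x2, x3):
  F F F  ✓ satisfies all
  F F T  ✗ fails (x2 || x1 || !x3)
  F T F  ✗ fails (!x2 || x3 || x1)
  F T T  ✓ satisfies all
  T F F  ✗ fails (x3 || !x1 || x2)
  T F T  ✗ fails (x2 || !x3 || !x1)
  T T F  ✗ fails (!x1 || x3)
  T T T  ✗ fails (!x1 || !x3 || !x2)
2 of the 8 rows are models.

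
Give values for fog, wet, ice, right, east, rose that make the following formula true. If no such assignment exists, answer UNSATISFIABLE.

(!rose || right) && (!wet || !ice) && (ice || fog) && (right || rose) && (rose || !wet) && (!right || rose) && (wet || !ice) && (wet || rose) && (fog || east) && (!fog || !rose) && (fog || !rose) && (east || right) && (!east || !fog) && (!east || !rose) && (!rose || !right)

Suppose rose = false.
From the singleton clause (right), right = true.
But (!right) is also a unit clause — contradiction.
That branch fails; take rose = true instead.
From the singleton clause (right), right = true.
But (!right) is also a unit clause — contradiction.
Either choice for rose ends in contradiction.

UNSATISFIABLE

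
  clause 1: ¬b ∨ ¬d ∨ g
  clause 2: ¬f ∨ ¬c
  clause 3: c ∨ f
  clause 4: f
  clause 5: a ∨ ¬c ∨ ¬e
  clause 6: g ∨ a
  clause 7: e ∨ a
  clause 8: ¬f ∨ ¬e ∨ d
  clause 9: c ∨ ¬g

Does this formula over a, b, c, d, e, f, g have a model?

(f) alone gives f = True.
(¬c) alone gives c = False.
(¬g) alone gives g = False.
(a) alone gives a = True.
Suppose b = False.
Suppose e = False.
No clause remains; d is free.
A satisfying assignment: a: True,  b: False,  c: False,  d: False,  e: False,  f: True,  g: False.

Yes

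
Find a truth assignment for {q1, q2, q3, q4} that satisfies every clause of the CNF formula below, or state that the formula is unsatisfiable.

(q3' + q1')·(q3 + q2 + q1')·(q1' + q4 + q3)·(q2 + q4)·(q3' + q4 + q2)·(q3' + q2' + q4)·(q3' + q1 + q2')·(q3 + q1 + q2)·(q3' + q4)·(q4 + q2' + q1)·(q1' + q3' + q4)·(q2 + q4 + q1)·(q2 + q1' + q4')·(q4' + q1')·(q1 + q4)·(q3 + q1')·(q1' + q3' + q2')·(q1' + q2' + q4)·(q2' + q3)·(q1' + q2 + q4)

q1=0,  q2=0,  q3=1,  q4=1

Try q3 = 1.
From the singleton clause (q1'), q1 = 0.
From the singleton clause (q2'), q2 = 0.
From the singleton clause (q4), q4 = 1.
Every clause now holds.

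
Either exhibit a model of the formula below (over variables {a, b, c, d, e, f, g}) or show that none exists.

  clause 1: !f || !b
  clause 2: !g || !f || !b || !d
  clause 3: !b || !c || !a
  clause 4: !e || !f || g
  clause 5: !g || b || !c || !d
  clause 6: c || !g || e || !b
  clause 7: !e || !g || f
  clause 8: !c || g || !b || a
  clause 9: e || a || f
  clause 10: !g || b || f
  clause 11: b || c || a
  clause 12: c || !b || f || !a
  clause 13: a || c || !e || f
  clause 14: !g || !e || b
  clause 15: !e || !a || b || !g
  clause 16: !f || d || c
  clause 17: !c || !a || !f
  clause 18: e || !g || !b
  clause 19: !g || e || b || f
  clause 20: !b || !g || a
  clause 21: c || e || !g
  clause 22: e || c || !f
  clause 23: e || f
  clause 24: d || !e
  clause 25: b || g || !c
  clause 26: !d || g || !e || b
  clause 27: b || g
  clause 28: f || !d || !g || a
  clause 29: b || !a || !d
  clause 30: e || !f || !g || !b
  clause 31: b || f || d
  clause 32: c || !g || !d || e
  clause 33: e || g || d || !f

a: false; b: false; c: true; d: false; e: false; f: true; g: true

Suppose f = true.
From the singleton clause (!b), b = false.
From the singleton clause (g), g = true.
From the singleton clause (!e), e = false.
From the singleton clause (c), c = true.
From the singleton clause (!d), d = false.
From the singleton clause (!a), a = false.
This assignment satisfies each clause.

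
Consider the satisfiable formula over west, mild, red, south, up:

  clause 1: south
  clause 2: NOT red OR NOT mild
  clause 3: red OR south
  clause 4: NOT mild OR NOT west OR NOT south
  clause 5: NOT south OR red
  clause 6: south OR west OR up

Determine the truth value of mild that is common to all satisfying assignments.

False

Suppose mild = true.
(south) alone gives south = true.
(NOT red) alone gives red = false.
Now (red) is unsatisfied and unit — conflict.
So every satisfying assignment has mild = False.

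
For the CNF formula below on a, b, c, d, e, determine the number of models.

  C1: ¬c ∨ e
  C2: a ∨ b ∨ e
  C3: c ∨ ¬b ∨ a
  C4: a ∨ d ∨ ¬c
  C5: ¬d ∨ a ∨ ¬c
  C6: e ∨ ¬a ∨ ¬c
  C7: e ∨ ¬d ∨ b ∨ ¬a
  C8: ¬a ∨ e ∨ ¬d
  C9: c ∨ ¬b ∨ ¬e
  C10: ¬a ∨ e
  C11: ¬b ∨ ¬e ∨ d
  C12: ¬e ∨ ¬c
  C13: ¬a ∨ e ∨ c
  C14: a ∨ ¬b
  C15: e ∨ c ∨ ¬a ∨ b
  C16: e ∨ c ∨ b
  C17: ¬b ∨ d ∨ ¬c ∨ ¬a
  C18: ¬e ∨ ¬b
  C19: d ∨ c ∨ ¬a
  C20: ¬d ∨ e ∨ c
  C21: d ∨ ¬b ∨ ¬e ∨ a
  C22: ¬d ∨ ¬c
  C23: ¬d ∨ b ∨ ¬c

3

There are 2^5 = 32 truth assignments over (a, b, c, d, e).
Split on e. With e = True, the clauses containing e are satisfied and ¬e drops from the rest; 3 of the 2^4 = 16 assignments to the other variables satisfy what remains.
With e = False, by the same count on the reduced clause set, 0 assignments work.
(One model: a=F, b=F, c=F, d=F, e=T.)
Total: 3 + 0 = 3.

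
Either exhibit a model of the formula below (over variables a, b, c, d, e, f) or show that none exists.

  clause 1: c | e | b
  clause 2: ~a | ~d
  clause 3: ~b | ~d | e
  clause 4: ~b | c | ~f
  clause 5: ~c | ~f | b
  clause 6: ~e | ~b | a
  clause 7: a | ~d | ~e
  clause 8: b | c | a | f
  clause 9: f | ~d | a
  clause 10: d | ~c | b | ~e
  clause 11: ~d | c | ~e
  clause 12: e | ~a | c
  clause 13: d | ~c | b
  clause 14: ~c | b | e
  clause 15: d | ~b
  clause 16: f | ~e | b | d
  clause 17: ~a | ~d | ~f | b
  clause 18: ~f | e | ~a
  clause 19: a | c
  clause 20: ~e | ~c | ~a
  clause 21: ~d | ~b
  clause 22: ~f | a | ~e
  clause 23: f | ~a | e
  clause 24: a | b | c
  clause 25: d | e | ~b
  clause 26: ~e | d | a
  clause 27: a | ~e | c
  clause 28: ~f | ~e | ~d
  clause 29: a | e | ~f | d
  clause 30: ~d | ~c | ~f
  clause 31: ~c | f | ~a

Try a = 1.
The clause (~d) is unit, so d = 0.
The clause (~b) is unit, so b = 0.
The clause (~c) is unit, so c = 0.
The clause (e) is unit, so e = 1.
The clause (f) is unit, so f = 1.
All clauses are satisfied.

a ↦ 1; b ↦ 0; c ↦ 0; d ↦ 0; e ↦ 1; f ↦ 1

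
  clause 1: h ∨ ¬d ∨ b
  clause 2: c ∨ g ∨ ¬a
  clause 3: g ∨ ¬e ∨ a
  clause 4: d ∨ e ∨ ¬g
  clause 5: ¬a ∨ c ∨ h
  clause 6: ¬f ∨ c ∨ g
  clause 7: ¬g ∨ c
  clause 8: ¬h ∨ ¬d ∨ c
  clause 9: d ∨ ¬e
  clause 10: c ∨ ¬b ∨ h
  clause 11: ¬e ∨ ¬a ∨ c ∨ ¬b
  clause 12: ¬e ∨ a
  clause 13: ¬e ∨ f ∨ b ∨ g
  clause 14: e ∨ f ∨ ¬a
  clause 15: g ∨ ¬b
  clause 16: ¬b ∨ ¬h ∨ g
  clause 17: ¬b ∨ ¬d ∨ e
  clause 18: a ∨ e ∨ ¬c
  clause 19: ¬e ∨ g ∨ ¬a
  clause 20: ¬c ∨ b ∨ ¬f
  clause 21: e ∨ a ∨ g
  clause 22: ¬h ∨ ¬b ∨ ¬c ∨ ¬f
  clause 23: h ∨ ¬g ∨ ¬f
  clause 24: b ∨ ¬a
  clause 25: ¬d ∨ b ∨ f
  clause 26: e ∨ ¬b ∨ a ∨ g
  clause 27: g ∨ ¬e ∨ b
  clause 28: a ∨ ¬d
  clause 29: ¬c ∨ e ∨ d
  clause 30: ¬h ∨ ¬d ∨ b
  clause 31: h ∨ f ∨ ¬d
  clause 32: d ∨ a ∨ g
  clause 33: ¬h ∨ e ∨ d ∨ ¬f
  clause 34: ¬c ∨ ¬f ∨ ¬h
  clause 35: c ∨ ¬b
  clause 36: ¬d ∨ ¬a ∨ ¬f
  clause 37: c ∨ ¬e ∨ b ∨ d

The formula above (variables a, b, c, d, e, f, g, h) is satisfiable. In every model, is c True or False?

Suppose c = False.
Unit clause (¬g) forces g = False.
Unit clause (¬a) forces a = False.
Unit clause (¬e) forces e = False.
Now (e) is unsatisfied and unit — conflict.
So every satisfying assignment has c = True.

True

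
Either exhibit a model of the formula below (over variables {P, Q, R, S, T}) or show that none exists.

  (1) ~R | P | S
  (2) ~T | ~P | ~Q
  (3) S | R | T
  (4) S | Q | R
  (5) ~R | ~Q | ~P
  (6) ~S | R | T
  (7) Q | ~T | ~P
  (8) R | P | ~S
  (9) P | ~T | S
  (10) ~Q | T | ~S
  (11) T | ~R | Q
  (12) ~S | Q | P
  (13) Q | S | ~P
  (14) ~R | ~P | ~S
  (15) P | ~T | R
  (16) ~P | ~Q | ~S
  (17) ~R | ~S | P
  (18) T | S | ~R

Try R = 0.
Try S = 1.
From the singleton clause (T), T = 1.
From the singleton clause (P), P = 1.
From the singleton clause (~Q), Q = 0.
But (Q) is also a unit clause — contradiction.
So S must be the other value — set S = 0.
From the singleton clause (T), T = 1.
From the singleton clause (Q), Q = 1.
From the singleton clause (~P), P = 0.
But (P) is also a unit clause — contradiction.
Neither S = 1 nor S = 0 works.
So R must be the other value — set R = 1.
Try P = 1.
From the singleton clause (~Q), Q = 0.
From the singleton clause (~T), T = 0.
But (T) is also a unit clause — contradiction.
So P must be the other value — set P = 0.
From the singleton clause (S), S = 1.
But (~S) is also a unit clause — contradiction.
Neither P = 1 nor P = 0 works.
Neither R = 1 nor R = 0 works.

UNSATISFIABLE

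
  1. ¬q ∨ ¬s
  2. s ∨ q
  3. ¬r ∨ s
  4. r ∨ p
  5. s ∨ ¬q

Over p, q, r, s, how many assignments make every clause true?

3

There are 2^4 = 16 truth assignments over (p, q, r, s).
Check each against the 5 clauses (columns in the order p, q, r, s):
  F F F F  ✗ fails (s ∨ q)
  F F F T  ✗ fails (r ∨ p)
  F F T F  ✗ fails (s ∨ q)
  F F T T  ✓ satisfies all
  F T F F  ✗ fails (r ∨ p)
  F T F T  ✗ fails (¬q ∨ ¬s)
  F T T F  ✗ fails (¬r ∨ s)
  F T T T  ✗ fails (¬q ∨ ¬s)
  T F F F  ✗ fails (s ∨ q)
  T F F T  ✓ satisfies all
  T F T F  ✗ fails (s ∨ q)
  T F T T  ✓ satisfies all
  T T F F  ✗ fails (s ∨ ¬q)
  T T F T  ✗ fails (¬q ∨ ¬s)
  T T T F  ✗ fails (¬r ∨ s)
  T T T T  ✗ fails (¬q ∨ ¬s)
3 of the 16 rows are models.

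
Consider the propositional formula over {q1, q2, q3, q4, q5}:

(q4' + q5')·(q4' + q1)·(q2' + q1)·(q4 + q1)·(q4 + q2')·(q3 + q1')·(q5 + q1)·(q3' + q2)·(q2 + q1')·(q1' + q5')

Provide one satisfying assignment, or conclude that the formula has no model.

Case q4 = 1:
(q5') alone gives q5 = 0.
(q1) alone gives q1 = 1.
(q3) alone gives q3 = 1.
(q2) alone gives q2 = 1.
All clauses are satisfied.

q1 ↦ 1,  q2 ↦ 1,  q3 ↦ 1,  q4 ↦ 1,  q5 ↦ 0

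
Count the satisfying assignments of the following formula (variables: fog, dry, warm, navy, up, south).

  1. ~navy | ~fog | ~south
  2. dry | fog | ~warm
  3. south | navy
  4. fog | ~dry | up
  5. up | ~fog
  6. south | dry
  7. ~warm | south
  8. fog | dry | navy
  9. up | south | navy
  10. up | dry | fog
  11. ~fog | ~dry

8

There are 2^6 = 64 truth assignments over (fog, dry, warm, navy, up, south).
Split on dry. With dry = 1, the clauses containing dry are satisfied and ~dry drops from the rest; 5 of the 2^5 = 32 assignments to the other variables satisfy what remains.
With dry = 0, by the same count on the reduced clause set, 3 assignments work.
Total: 5 + 3 = 8.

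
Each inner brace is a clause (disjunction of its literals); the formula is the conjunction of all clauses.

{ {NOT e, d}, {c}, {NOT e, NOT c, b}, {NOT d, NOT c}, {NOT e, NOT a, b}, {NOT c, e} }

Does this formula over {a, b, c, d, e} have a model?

From the singleton clause (c), c = true.
From the singleton clause (NOT d), d = false.
From the singleton clause (NOT e), e = false.
That conflicts with the unit clause (e).
No assignment satisfies every clause.

Unsatisfiable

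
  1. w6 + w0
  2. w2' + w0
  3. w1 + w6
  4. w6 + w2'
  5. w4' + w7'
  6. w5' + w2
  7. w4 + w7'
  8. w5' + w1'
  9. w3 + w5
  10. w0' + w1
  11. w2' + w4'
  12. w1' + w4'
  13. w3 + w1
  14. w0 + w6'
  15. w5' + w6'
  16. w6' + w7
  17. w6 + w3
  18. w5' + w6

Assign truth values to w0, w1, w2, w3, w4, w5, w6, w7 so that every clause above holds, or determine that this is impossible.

Case w6 = 0:
The clause (w0) is unit, so w0 = 1.
The clause (w1) is unit, so w1 = 1.
The clause (w2') is unit, so w2 = 0.
The clause (w5') is unit, so w5 = 0.
The clause (w3) is unit, so w3 = 1.
The clause (w4') is unit, so w4 = 0.
The clause (w7') is unit, so w7 = 0.
Every clause now holds.

w0: 1, w1: 1, w2: 0, w3: 1, w4: 0, w5: 0, w6: 0, w7: 0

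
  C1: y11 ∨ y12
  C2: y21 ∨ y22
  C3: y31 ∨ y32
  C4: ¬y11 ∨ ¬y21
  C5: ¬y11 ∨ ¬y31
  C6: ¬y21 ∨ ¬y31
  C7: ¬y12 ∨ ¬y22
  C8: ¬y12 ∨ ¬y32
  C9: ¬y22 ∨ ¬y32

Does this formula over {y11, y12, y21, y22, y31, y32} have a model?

Unsatisfiable

Branch on y11: set y11 = True.
Unit clause (¬y21) forces y21 = False.
Unit clause (y22) forces y22 = True.
Unit clause (¬y31) forces y31 = False.
Unit clause (y32) forces y32 = True.
But (¬y32) is also a unit clause — contradiction.
Undo y11 and try y11 = False.
Unit clause (y12) forces y12 = True.
Unit clause (¬y22) forces y22 = False.
Unit clause (y21) forces y21 = True.
Unit clause (¬y31) forces y31 = False.
Unit clause (y32) forces y32 = True.
But (¬y32) is also a unit clause — contradiction.
Neither y11 = True nor y11 = False works.
No assignment satisfies every clause.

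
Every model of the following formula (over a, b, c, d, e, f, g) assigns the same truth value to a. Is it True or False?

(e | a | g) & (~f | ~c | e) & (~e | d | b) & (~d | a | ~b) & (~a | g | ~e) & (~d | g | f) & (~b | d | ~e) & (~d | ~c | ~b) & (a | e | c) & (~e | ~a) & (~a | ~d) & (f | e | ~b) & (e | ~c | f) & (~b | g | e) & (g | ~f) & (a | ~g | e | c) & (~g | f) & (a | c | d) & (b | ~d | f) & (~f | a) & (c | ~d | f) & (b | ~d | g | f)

True

Suppose a = 0.
From the singleton clause (~f), f = 0.
From the singleton clause (~g), g = 0.
From the singleton clause (e), e = 1.
From the singleton clause (~d), d = 0.
From the singleton clause (b), b = 1.
That conflicts with the unit clause (~b).
So every satisfying assignment has a = True.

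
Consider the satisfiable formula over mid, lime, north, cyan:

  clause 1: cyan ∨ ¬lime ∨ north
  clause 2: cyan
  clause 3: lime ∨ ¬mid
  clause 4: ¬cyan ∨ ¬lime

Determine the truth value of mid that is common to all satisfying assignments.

Suppose mid = True.
From the singleton clause (cyan), cyan = True.
From the singleton clause (lime), lime = True.
But (¬lime) is also a unit clause — contradiction.
So every satisfying assignment has mid = False.

False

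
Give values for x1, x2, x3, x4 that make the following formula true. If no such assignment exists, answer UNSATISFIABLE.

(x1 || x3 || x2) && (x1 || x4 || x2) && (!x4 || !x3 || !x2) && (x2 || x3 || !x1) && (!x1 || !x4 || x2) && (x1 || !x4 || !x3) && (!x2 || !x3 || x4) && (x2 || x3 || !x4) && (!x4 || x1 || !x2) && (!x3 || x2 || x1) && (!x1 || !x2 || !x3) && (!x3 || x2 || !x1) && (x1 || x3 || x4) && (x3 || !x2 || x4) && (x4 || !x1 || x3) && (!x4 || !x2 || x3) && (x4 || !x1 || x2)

UNSATISFIABLE

Branch on x1: set x1 = true.
Branch on x2: set x2 = true.
(!x3) alone gives x3 = false.
(x4) alone gives x4 = true.
But (!x4) is also a unit clause — contradiction.
Undo x2 and try x2 = false.
(x3) alone gives x3 = true.
But (!x3) is also a unit clause — contradiction.
Neither x2 = true nor x2 = false works.
Undo x1 and try x1 = false.
Branch on x3: set x3 = true.
(!x4) alone gives x4 = false.
(x2) alone gives x2 = true.
But (!x2) is also a unit clause — contradiction.
Undo x3 and try x3 = false.
(x2) alone gives x2 = true.
(!x4) alone gives x4 = false.
But (x4) is also a unit clause — contradiction.
Neither x3 = true nor x3 = false works.
Neither x1 = true nor x1 = false works.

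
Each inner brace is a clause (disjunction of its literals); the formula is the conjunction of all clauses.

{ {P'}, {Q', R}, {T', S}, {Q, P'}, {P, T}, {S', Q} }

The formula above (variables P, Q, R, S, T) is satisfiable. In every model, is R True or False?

Suppose R = 0.
From the singleton clause (P'), P = 0.
From the singleton clause (Q'), Q = 0.
From the singleton clause (T), T = 1.
From the singleton clause (S), S = 1.
Now (S') is unsatisfied and unit — conflict.
So every satisfying assignment has R = True.

True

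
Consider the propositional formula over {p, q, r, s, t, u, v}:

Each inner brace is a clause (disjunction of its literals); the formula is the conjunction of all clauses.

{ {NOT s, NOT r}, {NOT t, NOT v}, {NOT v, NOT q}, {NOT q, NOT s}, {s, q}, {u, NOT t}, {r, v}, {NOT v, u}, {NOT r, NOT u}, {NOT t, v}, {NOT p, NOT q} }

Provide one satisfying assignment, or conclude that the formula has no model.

Try s = true.
(NOT r) alone gives r = false.
(NOT q) alone gives q = false.
(v) alone gives v = true.
(NOT t) alone gives t = false.
(u) alone gives u = true.
No clause remains; p is free.

p: false; q: false; r: false; s: true; t: false; u: true; v: true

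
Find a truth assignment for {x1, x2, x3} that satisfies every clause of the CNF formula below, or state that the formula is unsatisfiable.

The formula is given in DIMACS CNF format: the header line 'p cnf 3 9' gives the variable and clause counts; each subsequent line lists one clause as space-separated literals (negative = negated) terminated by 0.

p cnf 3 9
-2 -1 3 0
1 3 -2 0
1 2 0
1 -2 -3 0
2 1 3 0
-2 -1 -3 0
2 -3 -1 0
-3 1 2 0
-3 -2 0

x1=True,  x2=False,  x3=False

Try x1 = True.
Try x2 = False.
(¬x3) alone gives x3 = False.
All clauses are satisfied.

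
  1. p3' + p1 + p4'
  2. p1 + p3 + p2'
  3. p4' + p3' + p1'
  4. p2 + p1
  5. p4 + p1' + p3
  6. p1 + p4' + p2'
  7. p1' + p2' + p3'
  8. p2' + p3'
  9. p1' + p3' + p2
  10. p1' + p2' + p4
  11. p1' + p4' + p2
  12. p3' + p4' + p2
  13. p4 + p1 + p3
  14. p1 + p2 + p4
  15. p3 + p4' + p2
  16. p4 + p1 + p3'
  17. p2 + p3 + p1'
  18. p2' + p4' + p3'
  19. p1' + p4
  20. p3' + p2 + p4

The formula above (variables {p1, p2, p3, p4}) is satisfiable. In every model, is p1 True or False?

Suppose p1 = 0.
(p2) alone gives p2 = 1.
(p3) alone gives p3 = 1.
Now (p3') is unsatisfied and unit — conflict.
So every satisfying assignment has p1 = True.

True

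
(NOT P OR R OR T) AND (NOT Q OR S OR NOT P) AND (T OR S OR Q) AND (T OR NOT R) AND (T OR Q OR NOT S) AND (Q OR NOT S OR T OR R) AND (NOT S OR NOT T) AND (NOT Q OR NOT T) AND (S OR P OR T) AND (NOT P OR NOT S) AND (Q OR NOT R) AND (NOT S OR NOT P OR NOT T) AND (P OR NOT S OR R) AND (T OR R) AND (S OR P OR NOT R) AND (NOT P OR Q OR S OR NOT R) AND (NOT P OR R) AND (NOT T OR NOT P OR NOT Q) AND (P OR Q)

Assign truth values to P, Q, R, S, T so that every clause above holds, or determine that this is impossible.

UNSATISFIABLE

Try T = true.
From the singleton clause (NOT S), S = false.
From the singleton clause (NOT Q), Q = false.
From the singleton clause (NOT R), R = false.
From the singleton clause (NOT P), P = false.
But (P) is also a unit clause — contradiction.
That branch fails; take T = false instead.
From the singleton clause (NOT R), R = false.
But (R) is also a unit clause — contradiction.
Either choice for T ends in contradiction.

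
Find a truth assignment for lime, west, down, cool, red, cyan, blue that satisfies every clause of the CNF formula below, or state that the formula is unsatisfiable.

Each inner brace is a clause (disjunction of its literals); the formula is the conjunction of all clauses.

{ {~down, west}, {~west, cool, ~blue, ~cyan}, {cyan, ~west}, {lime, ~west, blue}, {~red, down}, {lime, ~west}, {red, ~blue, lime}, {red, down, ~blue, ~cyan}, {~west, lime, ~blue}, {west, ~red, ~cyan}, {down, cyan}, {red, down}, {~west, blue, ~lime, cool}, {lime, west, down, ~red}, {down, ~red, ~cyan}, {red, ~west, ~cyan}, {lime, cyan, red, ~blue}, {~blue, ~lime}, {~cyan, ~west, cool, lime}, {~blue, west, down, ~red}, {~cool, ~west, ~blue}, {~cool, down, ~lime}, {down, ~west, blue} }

lime=1; west=1; down=1; cool=1; red=1; cyan=1; blue=0

Suppose down = 1.
From the singleton clause (west), west = 1.
From the singleton clause (cyan), cyan = 1.
From the singleton clause (lime), lime = 1.
From the singleton clause (red), red = 1.
From the singleton clause (~blue), blue = 0.
From the singleton clause (cool), cool = 1.
All clauses are satisfied.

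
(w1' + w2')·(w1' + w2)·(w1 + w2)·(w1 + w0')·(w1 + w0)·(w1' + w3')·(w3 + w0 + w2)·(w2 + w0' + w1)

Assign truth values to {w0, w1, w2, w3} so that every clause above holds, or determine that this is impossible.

Case w1 = 0:
(w2) alone gives w2 = 1.
(w0') alone gives w0 = 0.
But (w0) is also a unit clause — contradiction.
So w1 must be the other value — set w1 = 1.
(w2') alone gives w2 = 0.
But (w2) is also a unit clause — contradiction.
Both values of w1 lead to a conflict.

UNSATISFIABLE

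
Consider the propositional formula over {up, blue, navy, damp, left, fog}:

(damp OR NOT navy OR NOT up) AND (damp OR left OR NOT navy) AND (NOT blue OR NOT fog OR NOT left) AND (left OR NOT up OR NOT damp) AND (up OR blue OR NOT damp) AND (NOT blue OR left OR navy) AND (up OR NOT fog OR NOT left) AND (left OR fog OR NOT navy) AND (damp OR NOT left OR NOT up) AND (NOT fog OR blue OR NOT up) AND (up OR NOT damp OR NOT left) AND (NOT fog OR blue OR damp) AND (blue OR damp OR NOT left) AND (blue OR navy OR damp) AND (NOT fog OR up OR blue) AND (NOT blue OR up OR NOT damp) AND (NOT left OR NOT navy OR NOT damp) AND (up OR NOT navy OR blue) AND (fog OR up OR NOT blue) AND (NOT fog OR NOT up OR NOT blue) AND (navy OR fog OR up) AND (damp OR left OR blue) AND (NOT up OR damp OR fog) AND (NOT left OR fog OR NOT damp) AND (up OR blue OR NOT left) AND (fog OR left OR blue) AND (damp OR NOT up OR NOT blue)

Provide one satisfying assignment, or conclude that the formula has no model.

Try damp = true.
Try left = true.
Unit clause (up) forces up = true.
Unit clause (NOT navy) forces navy = false.
Unit clause (fog) forces fog = true.
Unit clause (NOT blue) forces blue = false.
But (blue) is also a unit clause — contradiction.
So left must be the other value — set left = false.
Unit clause (NOT up) forces up = false.
Unit clause (blue) forces blue = true.
But (NOT blue) is also a unit clause — contradiction.
Either choice for left ends in contradiction.
So damp must be the other value — set damp = false.
Try navy = false.
Unit clause (blue) forces blue = true.
Unit clause (left) forces left = true.
Unit clause (NOT fog) forces fog = false.
Unit clause (NOT up) forces up = false.
But (up) is also a unit clause — contradiction.
So navy must be the other value — set navy = true.
Unit clause (NOT up) forces up = false.
Unit clause (left) forces left = true.
Unit clause (NOT fog) forces fog = false.
Unit clause (blue) forces blue = true.
But (NOT blue) is also a unit clause — contradiction.
Either choice for navy ends in contradiction.
Either choice for damp ends in contradiction.

UNSATISFIABLE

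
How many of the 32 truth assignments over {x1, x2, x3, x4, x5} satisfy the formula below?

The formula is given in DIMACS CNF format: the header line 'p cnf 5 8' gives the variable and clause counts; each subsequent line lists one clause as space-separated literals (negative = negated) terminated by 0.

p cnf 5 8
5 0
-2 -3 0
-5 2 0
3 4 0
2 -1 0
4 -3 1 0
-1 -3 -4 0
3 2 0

2

There are 2^5 = 32 truth assignments over (x1, x2, x3, x4, x5).
Split on x4. With x4 = True, the clauses containing x4 are satisfied and ¬x4 drops from the rest; 2 of the 2^4 = 16 assignments to the other variables satisfy what remains.
With x4 = False, by the same count on the reduced clause set, 0 assignments work.
(One model: x1=F, x2=T, x3=F, x4=T, x5=T.)
Total: 2 + 0 = 2.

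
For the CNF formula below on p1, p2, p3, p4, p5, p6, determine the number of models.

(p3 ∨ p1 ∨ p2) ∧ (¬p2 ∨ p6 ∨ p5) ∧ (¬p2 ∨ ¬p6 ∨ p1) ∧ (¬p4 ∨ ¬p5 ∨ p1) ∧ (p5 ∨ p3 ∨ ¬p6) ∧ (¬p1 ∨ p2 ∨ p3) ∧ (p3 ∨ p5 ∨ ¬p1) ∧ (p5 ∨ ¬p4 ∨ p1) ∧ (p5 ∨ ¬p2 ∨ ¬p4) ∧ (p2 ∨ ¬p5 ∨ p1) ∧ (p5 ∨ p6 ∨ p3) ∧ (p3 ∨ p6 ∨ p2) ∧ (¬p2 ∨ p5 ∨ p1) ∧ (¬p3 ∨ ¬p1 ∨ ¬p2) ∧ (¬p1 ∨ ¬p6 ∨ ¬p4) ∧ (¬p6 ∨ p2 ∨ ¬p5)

There are 2^6 = 64 truth assignments over (p1, p2, p3, p4, p5, p6).
Split on p4. With p4 = True, the clauses containing p4 are satisfied and ¬p4 drops from the rest; 3 of the 2^5 = 32 assignments to the other variables satisfy what remains.
With p4 = False, by the same count on the reduced clause set, 9 assignments work.
(One model: p1=F, p2=F, p3=T, p4=F, p5=F, p6=F.)
Total: 3 + 9 = 12.

12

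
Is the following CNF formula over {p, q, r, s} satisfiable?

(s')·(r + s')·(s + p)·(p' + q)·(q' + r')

The clause (s') is unit, so s = 0.
The clause (p) is unit, so p = 1.
The clause (q) is unit, so q = 1.
The clause (r') is unit, so r = 0.
All clauses are satisfied.
A satisfying assignment: p=1, q=1, r=0, s=0.

Yes, satisfiable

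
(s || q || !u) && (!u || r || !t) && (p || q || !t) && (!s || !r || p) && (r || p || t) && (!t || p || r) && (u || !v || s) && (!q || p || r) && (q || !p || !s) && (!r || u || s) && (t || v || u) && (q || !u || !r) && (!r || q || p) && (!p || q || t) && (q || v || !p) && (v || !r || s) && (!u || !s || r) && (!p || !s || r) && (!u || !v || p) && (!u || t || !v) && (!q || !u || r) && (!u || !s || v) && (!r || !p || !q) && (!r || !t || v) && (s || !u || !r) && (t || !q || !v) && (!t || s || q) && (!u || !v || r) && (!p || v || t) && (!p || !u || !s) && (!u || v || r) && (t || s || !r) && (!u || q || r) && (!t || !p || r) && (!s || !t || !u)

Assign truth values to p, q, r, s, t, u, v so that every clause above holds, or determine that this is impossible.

UNSATISFIABLE

Suppose s = true.
Suppose r = false.
The clause (!u) is unit, so u = false.
The clause (!p) is unit, so p = false.
The clause (t) is unit, so t = true.
Now (!t) is unsatisfied and unit — conflict.
So r must be the other value — set r = true.
The clause (p) is unit, so p = true.
The clause (q) is unit, so q = true.
Now (!q) is unsatisfied and unit — conflict.
Neither r = true nor r = false works.
So s must be the other value — set s = false.
Suppose q = true.
Suppose u = true.
The clause (r) is unit, so r = true.
Now (!r) is unsatisfied and unit — conflict.
So u must be the other value — set u = false.
The clause (!v) is unit, so v = false.
The clause (!r) is unit, so r = false.
The clause (p) is unit, so p = true.
The clause (t) is unit, so t = true.
Now (!t) is unsatisfied and unit — conflict.
Neither u = true nor u = false works.
So q must be the other value — set q = false.
The clause (!u) is unit, so u = false.
The clause (!v) is unit, so v = false.
The clause (!r) is unit, so r = false.
The clause (t) is unit, so t = true.
Now (!t) is unsatisfied and unit — conflict.
Neither q = true nor q = false works.
Neither s = true nor s = false works.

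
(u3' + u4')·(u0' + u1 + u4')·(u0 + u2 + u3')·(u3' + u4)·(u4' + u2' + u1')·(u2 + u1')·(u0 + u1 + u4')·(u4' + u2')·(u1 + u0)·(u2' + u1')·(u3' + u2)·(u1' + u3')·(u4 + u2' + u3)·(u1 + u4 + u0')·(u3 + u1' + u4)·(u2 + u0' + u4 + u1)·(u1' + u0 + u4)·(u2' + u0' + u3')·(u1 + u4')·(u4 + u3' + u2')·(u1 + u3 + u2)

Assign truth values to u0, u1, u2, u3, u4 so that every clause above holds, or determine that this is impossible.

UNSATISFIABLE

Case u3 = 0:
Case u2 = 1:
Unit clause (u4') forces u4 = 0.
That conflicts with the unit clause (u4).
Backtrack on u2: now try u2 = 0.
Unit clause (u1') forces u1 = 0.
That conflicts with the unit clause (u1).
Neither u2 = 1 nor u2 = 0 works.
Backtrack on u3: now try u3 = 1.
Unit clause (u4') forces u4 = 0.
That conflicts with the unit clause (u4).
Neither u3 = 1 nor u3 = 0 works.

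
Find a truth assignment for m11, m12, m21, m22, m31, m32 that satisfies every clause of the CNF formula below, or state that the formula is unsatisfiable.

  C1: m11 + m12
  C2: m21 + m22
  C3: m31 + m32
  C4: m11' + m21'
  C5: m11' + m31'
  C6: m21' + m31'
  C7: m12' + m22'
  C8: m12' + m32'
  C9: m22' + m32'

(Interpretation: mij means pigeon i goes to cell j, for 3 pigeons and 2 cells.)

Try m11 = 1.
From the singleton clause (m21'), m21 = 0.
From the singleton clause (m22), m22 = 1.
From the singleton clause (m31'), m31 = 0.
From the singleton clause (m32), m32 = 1.
Now (m32') is unsatisfied and unit — conflict.
Backtrack on m11: now try m11 = 0.
From the singleton clause (m12), m12 = 1.
From the singleton clause (m22'), m22 = 0.
From the singleton clause (m21), m21 = 1.
From the singleton clause (m31'), m31 = 0.
From the singleton clause (m32), m32 = 1.
Now (m32') is unsatisfied and unit — conflict.
Either choice for m11 ends in contradiction.

UNSATISFIABLE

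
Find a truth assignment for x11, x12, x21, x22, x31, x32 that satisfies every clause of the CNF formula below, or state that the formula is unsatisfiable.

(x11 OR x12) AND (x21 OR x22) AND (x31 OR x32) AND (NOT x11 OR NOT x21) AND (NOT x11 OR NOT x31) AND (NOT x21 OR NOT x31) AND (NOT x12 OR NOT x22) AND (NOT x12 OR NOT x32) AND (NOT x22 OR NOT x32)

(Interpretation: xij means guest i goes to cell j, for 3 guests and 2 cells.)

UNSATISFIABLE

Case x11 = true:
Unit clause (NOT x21) forces x21 = false.
Unit clause (x22) forces x22 = true.
Unit clause (NOT x31) forces x31 = false.
Unit clause (x32) forces x32 = true.
But (NOT x32) is also a unit clause — contradiction.
So x11 must be the other value — set x11 = false.
Unit clause (x12) forces x12 = true.
Unit clause (NOT x22) forces x22 = false.
Unit clause (x21) forces x21 = true.
Unit clause (NOT x31) forces x31 = false.
Unit clause (x32) forces x32 = true.
But (NOT x32) is also a unit clause — contradiction.
Either choice for x11 ends in contradiction.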